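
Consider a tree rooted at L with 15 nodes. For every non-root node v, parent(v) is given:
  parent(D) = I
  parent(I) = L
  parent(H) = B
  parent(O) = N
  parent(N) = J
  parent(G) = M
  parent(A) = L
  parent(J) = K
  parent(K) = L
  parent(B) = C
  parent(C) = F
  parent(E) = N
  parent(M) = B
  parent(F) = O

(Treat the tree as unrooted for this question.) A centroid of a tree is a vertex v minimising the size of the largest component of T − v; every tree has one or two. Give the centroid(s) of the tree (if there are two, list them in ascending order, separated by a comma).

N

If N is removed the pieces have sizes 7, 6, 1, all ≤ ⌊15/2⌋ = 7.
No neighbour of N does as well, so N is the unique centroid.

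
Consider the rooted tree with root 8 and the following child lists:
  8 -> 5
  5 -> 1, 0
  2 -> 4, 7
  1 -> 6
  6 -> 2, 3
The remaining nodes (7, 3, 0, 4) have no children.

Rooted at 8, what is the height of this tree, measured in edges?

5

The longest root-to-leaf path is 8–5–1–6–2–4 (5 edges).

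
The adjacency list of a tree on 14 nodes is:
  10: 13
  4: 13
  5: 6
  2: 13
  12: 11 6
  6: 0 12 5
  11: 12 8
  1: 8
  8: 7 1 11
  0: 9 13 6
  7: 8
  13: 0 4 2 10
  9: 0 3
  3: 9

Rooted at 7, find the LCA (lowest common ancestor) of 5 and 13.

6

Path 5→root: 5 6 12 11 8 7; path 13→root: 13 0 6 12 11 8 7.
First common node: 6.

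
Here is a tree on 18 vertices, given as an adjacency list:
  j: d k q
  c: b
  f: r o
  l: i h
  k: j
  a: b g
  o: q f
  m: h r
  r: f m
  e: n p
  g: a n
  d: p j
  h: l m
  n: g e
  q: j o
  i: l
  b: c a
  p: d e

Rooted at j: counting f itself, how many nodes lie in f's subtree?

6

f's subtree: {f, r, m, h, l, i}, size 6.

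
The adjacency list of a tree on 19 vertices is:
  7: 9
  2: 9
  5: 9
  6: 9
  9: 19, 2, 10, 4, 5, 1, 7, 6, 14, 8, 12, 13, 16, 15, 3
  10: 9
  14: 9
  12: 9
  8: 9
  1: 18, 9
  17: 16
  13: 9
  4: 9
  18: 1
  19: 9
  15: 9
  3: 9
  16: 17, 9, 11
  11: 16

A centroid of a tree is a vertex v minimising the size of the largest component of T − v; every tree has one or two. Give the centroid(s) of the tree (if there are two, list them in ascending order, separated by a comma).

9

Delete 9: the remaining components have sizes 3, 2, 1, 1, 1, 1, 1, 1, 1, 1, 1, 1, 1, 1, 1. Max 3 ≤ 9, so 9 is a centroid.
No neighbour of 9 does as well, so 9 is the unique centroid.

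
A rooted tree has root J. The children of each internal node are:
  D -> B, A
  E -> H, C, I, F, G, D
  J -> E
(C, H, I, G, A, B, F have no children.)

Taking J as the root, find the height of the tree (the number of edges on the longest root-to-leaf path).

A sits deepest: J – E – D – A — 3 edges from the root.

3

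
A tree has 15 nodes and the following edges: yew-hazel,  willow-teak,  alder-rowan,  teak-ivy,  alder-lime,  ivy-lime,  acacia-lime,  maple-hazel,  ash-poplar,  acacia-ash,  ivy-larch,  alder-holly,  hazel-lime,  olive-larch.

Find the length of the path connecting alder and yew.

alder – lime – hazel – yew: 3 edges.

3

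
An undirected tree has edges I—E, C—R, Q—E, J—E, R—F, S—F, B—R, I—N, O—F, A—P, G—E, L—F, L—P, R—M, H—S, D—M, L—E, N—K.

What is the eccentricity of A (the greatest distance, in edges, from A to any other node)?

A farthest node from A is D (K also at distance 6).
The path A – P – L – F – R – M – D has 6 edges.

6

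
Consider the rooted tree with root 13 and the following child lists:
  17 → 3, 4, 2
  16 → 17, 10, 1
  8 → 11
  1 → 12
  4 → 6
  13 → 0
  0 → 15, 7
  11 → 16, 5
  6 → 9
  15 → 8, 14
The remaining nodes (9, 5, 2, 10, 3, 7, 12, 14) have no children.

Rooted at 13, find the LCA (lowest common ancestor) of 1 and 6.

Path 1→root: 1 16 11 8 15 0 13; path 6→root: 6 4 17 16 11 8 15 0 13.
First common node: 16.

16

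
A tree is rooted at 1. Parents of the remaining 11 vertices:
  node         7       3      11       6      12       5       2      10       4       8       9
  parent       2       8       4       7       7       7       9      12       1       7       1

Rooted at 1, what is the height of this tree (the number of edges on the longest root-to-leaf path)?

5

A deepest node is 3, reached by 1 → 9 → 2 → 7 → 8 → 3.
That path has 5 edges, so the height is 5.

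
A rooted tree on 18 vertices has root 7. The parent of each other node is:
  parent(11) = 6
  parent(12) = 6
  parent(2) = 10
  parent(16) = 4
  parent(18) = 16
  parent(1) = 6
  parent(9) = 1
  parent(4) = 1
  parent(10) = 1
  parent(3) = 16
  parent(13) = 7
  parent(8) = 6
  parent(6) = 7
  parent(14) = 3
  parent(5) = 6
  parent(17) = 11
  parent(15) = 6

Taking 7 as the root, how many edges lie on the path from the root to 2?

Path from 7 to 2: 7 – 6 – 1 – 10 – 2, which has 4 edges.

4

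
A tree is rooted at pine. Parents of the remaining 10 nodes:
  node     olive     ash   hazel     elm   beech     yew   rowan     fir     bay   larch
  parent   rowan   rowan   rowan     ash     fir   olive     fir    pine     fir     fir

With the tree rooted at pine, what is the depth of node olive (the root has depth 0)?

3

pine–fir–rowan–olive — 3 edges.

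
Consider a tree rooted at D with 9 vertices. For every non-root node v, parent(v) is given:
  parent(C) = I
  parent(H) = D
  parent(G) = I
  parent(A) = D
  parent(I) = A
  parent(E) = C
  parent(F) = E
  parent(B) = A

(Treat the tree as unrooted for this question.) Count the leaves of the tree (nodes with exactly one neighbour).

4

Degree-1 nodes: B, F, G, H — 4 of them.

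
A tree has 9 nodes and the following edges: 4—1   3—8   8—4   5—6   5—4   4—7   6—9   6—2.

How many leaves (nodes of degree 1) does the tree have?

5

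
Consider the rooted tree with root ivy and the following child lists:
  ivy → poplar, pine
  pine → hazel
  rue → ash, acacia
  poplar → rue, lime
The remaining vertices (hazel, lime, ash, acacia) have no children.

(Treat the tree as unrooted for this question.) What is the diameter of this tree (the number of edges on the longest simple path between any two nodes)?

5

BFS from hazel reaches acacia last, at distance 5; BFS from acacia confirms no node is farther.
Path: hazel - pine - ivy - poplar - rue - acacia.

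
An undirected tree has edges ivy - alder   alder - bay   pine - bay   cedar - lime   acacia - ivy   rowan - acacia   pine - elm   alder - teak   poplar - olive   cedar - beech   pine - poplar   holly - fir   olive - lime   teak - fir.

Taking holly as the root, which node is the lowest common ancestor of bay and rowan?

bay's ancestor chain is bay, alder, teak, fir, holly and rowan's is rowan, acacia, ivy, alder, teak, fir, holly; they first meet at alder.

alder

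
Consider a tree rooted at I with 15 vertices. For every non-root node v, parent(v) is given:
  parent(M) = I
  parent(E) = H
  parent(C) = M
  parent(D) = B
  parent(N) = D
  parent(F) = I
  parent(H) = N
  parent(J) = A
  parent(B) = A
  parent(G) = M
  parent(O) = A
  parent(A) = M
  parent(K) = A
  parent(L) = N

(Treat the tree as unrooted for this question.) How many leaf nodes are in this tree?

8

Degree-1 nodes: C, E, F, G, J, K, L, O — 8 of them.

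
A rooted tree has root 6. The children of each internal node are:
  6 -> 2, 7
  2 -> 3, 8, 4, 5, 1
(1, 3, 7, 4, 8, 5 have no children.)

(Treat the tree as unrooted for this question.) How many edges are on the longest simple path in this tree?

Starting from 7, a farthest node is 5 at distance 3.
One longest path: 7 - 6 - 2 - 5.
So the diameter is 3.

3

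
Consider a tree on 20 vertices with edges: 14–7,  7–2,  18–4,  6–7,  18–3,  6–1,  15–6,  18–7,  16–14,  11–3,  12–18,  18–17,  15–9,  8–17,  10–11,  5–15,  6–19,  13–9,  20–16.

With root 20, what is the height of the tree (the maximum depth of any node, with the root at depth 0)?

7

The longest root-to-leaf path is 20–16–14–7–6–15–9–13 (7 edges).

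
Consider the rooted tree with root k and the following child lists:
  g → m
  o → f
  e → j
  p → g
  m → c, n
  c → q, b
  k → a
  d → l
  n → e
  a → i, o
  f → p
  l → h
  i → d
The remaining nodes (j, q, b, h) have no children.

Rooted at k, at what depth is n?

7

k → a → o → f → p → g → m → n — 7 edges.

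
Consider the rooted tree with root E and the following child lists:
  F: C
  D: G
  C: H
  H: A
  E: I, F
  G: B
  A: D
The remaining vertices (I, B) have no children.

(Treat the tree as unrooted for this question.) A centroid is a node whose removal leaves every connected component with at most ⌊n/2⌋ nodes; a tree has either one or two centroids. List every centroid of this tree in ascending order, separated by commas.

H

If H is removed the pieces have sizes 4, 4, all ≤ ⌊9/2⌋ = 4.
Every other node leaves some component of size > 4, so the centroid is unique.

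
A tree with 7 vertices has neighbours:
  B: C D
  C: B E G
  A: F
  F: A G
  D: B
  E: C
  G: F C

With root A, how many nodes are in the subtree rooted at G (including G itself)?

Descendants of G (including itself): G, C, B, E, D. That's 5.

5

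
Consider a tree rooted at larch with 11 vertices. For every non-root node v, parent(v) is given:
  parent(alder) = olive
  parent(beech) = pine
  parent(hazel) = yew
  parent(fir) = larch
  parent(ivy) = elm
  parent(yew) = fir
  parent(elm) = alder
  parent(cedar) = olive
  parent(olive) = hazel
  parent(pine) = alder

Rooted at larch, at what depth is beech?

Climbing from beech to the root: beech – pine – alder – olive – hazel – yew – fir – larch. That's 7 steps.

7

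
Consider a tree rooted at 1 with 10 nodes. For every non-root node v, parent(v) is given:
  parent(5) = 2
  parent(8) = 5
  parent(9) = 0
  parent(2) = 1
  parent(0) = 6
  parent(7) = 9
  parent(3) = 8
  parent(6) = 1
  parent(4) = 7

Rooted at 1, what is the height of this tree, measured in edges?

5

A deepest node is 4, reached by 1 → 6 → 0 → 9 → 7 → 4.
That path has 5 edges, so the height is 5.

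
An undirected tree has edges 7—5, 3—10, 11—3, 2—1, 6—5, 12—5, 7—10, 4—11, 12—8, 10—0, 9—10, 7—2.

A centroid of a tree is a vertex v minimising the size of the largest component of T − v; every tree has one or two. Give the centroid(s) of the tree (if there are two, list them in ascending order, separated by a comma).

7

Removing 7 splits the tree into components of sizes 6, 4, 2; the largest is 6 ≤ ⌊13/2⌋ = 6.
No neighbour of 7 does as well, so 7 is the unique centroid.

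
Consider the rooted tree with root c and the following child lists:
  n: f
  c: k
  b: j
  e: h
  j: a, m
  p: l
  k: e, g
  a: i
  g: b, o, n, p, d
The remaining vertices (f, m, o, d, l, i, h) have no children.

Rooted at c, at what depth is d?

c – k – g – d — 3 edges.

3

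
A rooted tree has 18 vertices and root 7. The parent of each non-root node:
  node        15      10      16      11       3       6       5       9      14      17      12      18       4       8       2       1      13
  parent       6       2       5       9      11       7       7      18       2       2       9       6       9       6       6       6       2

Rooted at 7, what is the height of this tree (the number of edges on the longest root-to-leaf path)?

5

A deepest node is 3, reached by 7–6–18–9–11–3.
That path has 5 edges, so the height is 5.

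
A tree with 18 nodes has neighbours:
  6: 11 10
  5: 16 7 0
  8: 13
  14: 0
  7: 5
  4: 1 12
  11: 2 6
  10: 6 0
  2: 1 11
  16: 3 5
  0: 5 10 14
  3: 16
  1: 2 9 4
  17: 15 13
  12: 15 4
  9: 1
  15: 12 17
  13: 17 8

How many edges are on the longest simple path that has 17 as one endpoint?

The node farthest from 17 is 3, via 17 – 15 – 12 – 4 – 1 – 2 – 11 – 6 – 10 – 0 – 5 – 16 – 3 — 12 edges.

12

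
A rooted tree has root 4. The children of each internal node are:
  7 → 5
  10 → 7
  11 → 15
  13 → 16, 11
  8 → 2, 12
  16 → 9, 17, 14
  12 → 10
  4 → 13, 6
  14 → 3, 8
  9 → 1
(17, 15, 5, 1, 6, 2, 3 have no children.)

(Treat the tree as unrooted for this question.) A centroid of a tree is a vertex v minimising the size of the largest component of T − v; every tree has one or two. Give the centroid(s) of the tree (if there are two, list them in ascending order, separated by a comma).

If 16 is removed the pieces have sizes 8, 5, 2, 1, all ≤ ⌊17/2⌋ = 8.
Every other node leaves some component of size > 8, so the centroid is unique.

16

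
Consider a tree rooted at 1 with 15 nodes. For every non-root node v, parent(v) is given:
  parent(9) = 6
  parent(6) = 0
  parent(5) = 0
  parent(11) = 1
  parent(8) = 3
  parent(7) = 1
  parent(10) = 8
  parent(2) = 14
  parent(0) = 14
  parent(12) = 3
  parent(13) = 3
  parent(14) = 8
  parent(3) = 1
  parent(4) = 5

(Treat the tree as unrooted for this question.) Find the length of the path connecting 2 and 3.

3

Walking from 2: 2 - 14 - 8 - 3. Length 3.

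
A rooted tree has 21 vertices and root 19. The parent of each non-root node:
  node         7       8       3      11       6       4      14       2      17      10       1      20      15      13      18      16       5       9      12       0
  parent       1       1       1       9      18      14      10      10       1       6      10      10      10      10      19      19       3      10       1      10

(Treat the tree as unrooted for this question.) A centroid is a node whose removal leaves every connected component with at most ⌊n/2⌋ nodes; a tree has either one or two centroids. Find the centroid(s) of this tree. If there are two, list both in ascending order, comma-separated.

10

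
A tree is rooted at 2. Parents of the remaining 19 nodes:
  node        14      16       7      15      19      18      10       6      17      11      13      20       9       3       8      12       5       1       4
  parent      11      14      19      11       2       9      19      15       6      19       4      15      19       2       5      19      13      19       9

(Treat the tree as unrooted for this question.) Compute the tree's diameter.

9

A longest path is 17–6–15–11–19–9–4–13–5–8, with 9 edges.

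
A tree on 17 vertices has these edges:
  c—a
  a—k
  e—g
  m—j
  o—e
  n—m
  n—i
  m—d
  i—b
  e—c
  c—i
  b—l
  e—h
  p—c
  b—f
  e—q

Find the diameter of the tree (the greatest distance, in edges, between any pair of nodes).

6

A longest path is j – m – n – i – c – e – q, with 6 edges.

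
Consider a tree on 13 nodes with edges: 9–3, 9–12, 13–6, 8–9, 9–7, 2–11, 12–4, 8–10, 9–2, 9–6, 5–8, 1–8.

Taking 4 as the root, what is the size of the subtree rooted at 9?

11

Descendants of 9 (including itself): 9, 2, 7, 8, 6, 3, 11, 1, 10, 5, 13. That's 11.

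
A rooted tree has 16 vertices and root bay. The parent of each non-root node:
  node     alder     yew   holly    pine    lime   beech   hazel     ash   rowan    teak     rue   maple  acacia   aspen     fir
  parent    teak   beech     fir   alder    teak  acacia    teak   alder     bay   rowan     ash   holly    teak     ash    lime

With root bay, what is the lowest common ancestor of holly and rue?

Path holly→root: holly fir lime teak rowan bay; path rue→root: rue ash alder teak rowan bay.
First common node: teak.

teak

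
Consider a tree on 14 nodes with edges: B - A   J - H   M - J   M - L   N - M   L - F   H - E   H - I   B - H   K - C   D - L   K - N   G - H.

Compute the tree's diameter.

7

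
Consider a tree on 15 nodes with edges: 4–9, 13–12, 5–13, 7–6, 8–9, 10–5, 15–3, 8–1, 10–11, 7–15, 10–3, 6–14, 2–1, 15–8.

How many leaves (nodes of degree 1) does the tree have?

The leaves are 2, 4, 11, 12, 14.
That is 5 leaves.

5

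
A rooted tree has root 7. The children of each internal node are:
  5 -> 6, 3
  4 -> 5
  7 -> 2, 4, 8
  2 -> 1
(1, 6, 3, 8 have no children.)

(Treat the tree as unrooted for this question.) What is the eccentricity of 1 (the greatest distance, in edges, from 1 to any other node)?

The node farthest from 1 is 3 (6 also at distance 5), via 1–2–7–4–5–3 — 5 edges.

5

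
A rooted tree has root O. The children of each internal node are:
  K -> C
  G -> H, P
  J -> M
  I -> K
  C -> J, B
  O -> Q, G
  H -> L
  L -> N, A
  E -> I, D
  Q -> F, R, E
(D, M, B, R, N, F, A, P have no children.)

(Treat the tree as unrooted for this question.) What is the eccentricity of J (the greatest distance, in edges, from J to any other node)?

10

A farthest node from J is A (N also at distance 10).
The path J–C–K–I–E–Q–O–G–H–L–A has 10 edges.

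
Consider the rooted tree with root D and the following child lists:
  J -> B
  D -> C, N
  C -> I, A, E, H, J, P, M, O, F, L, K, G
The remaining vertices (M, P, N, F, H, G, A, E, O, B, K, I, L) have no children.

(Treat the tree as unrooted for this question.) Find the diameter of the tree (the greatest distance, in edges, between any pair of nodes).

A longest path is B - J - C - D - N, with 4 edges.

4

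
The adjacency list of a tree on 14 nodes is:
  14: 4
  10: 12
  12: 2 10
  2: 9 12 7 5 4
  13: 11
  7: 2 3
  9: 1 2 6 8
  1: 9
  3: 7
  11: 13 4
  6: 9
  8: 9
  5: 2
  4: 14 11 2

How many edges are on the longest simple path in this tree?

5

A longest path is 13 – 11 – 4 – 2 – 9 – 6, with 5 edges.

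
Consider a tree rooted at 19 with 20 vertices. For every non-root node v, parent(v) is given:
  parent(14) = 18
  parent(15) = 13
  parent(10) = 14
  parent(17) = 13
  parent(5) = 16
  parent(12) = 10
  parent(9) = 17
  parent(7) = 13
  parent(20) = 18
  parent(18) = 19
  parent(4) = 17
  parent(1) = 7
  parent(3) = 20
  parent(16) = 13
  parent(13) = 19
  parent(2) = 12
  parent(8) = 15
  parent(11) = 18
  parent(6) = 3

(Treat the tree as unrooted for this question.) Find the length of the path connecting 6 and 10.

5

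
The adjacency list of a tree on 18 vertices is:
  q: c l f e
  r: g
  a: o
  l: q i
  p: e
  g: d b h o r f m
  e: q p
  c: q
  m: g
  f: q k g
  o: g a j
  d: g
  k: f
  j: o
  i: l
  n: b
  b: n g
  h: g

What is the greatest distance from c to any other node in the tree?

Distances from c peak at 5, attained at j (a, n also at distance 5).
c – q – f – g – o – j

5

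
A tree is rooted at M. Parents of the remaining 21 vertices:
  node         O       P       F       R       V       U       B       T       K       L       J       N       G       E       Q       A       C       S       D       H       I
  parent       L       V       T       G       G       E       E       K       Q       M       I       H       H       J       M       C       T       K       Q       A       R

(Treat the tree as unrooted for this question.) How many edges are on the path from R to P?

3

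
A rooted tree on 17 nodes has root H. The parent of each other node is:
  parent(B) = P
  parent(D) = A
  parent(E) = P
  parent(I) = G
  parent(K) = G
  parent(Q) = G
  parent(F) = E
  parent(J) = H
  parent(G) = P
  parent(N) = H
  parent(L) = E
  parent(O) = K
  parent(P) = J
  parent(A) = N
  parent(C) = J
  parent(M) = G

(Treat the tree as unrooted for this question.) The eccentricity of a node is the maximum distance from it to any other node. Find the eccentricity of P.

5

A farthest node from P is D.
The path P-J-H-N-A-D has 5 edges.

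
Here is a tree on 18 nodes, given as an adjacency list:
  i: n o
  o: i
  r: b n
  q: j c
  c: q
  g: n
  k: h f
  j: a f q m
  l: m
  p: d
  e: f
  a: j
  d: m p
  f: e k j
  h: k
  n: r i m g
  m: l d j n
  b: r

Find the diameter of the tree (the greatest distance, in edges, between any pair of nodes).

7

A longest path is o – i – n – m – j – f – k – h, with 7 edges.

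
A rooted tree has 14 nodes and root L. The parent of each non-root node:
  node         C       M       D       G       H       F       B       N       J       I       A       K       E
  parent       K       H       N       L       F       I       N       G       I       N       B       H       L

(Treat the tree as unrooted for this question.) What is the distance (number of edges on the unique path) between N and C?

5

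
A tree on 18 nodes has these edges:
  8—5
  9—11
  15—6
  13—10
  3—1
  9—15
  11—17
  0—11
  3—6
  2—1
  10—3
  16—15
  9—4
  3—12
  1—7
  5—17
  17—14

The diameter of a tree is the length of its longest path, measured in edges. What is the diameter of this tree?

9

A longest path is 8-5-17-11-9-15-6-3-1-2, with 9 edges.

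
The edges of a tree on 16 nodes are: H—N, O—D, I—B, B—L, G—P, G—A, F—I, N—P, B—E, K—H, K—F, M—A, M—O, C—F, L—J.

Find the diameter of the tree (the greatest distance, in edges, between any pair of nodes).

13

Starting from J, a farthest node is D at distance 13.
One longest path: J-L-B-I-F-K-H-N-P-G-A-M-O-D.
So the diameter is 13.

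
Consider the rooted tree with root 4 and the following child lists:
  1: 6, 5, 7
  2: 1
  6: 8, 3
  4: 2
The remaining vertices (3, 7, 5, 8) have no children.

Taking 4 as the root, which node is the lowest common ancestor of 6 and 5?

1

Path 6→root: 6 1 2 4; path 5→root: 5 1 2 4.
First common node: 1.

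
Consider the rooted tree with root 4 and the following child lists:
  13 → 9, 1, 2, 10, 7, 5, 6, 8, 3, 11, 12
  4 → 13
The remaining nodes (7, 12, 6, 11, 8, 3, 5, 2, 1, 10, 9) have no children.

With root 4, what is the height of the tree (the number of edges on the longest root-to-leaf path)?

2

The longest root-to-leaf path is 4 – 13 – 10 (2 edges).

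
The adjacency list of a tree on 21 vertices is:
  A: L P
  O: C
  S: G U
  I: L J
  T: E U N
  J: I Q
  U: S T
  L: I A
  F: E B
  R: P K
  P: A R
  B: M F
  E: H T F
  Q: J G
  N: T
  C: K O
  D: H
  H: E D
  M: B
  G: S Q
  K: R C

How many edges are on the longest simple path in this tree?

Starting from O, a farthest node is M at distance 17.
One longest path: O – C – K – R – P – A – L – I – J – Q – G – S – U – T – E – F – B – M.
So the diameter is 17.

17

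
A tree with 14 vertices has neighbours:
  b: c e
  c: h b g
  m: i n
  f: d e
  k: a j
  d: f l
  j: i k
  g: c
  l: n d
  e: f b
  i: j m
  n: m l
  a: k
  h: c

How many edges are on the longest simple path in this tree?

A longest path is g – c – b – e – f – d – l – n – m – i – j – k – a, with 12 edges.

12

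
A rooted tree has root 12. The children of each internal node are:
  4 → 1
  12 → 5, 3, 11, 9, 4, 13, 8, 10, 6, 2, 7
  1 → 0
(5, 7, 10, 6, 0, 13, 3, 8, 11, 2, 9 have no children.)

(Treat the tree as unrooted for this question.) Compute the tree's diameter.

Starting from 0, a farthest node is 10 at distance 4.
One longest path: 0 – 1 – 4 – 12 – 10.
So the diameter is 4.

4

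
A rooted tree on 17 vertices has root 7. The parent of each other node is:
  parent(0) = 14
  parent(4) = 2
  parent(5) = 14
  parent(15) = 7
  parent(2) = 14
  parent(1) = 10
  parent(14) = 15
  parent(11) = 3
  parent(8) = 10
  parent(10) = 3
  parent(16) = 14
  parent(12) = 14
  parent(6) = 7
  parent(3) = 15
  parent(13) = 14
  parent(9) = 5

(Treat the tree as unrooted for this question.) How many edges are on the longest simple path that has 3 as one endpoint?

4

A farthest node from 3 is 4 (9 also at distance 4).
The path 3–15–14–2–4 has 4 edges.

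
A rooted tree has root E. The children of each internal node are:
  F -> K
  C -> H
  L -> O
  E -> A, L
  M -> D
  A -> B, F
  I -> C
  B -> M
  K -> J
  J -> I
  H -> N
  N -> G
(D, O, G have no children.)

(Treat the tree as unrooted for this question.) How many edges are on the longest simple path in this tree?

11

Starting from G, a farthest node is O at distance 11.
One longest path: G–N–H–C–I–J–K–F–A–E–L–O.
So the diameter is 11.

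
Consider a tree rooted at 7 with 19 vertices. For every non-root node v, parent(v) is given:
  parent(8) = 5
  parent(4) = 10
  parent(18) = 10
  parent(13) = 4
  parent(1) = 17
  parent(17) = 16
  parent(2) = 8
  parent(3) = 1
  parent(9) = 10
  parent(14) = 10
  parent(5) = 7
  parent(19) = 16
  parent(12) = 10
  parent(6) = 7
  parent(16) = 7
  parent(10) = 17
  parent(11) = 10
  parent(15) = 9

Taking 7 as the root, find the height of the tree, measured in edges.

5

13 sits deepest: 7-16-17-10-4-13 — 5 edges from the root.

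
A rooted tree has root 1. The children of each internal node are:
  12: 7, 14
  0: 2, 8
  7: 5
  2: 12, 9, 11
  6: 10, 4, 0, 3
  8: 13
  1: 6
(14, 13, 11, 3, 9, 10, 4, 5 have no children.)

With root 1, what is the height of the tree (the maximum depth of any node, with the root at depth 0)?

6

5 sits deepest: 1 – 6 – 0 – 2 – 12 – 7 – 5 — 6 edges from the root.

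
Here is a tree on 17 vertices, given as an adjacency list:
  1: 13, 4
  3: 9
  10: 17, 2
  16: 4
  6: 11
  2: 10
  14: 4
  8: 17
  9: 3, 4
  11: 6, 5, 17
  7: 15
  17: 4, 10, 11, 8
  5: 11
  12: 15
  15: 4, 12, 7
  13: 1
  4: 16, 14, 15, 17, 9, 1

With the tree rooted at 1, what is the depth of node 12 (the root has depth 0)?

3

1 – 4 – 15 – 12 — 3 edges.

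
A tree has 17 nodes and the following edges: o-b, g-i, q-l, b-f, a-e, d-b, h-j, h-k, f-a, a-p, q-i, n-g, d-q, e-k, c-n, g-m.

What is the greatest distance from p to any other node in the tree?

Distances from p peak at 9, attained at c.
p-a-f-b-d-q-i-g-n-c

9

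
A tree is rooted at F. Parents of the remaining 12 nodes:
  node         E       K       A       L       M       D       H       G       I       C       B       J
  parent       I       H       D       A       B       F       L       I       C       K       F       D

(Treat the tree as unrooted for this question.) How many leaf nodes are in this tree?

4

The leaves are E, G, J, M.
That is 4 leaves.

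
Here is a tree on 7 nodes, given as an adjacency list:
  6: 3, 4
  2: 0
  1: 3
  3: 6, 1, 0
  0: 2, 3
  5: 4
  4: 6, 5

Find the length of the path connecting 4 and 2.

4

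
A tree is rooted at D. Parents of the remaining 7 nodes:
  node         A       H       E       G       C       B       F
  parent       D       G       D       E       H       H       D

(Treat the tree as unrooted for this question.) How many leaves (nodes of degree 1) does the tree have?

4

Degree-1 nodes: A, B, C, F — 4 of them.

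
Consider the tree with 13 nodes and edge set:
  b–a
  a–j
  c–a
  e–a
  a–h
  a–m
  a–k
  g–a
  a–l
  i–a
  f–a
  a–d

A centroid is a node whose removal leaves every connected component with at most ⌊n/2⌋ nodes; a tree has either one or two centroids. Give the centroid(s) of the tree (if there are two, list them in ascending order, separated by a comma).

a

Removing a splits the tree into components of sizes 1, 1, 1, 1, 1, 1, 1, 1, 1, 1, 1, 1; the largest is 1 ≤ ⌊13/2⌋ = 6.
Every other node leaves some component of size > 6, so the centroid is unique.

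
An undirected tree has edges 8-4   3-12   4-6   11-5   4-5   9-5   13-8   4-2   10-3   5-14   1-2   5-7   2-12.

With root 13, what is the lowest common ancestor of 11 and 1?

4

Ancestors of 11 (toward the root): 11, 5, 4, 8, 13.
Ancestors of 1: 1, 2, 4, 8, 13.
The deepest node appearing in both lists is 4.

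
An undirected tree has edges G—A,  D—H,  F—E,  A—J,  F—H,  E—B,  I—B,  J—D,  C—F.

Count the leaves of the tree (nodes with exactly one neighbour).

Exactly 3 nodes have a single neighbour: C, G, I.

3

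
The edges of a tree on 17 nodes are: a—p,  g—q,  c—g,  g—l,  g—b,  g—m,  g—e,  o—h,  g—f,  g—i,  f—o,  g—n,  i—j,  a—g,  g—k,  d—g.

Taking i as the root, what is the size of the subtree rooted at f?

f's subtree: {f, o, h}, size 3.

3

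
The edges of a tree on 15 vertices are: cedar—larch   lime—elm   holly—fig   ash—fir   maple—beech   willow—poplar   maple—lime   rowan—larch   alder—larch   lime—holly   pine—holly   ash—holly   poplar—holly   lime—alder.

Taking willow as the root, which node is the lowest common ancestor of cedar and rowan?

larch

Ancestors of cedar (toward the root): cedar, larch, alder, lime, holly, poplar, willow.
Ancestors of rowan: rowan, larch, alder, lime, holly, poplar, willow.
The deepest node appearing in both lists is larch.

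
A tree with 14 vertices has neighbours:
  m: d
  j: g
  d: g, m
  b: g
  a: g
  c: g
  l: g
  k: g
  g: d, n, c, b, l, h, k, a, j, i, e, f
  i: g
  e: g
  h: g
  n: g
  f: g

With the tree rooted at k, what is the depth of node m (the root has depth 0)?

3

k–g–d–m — 3 edges.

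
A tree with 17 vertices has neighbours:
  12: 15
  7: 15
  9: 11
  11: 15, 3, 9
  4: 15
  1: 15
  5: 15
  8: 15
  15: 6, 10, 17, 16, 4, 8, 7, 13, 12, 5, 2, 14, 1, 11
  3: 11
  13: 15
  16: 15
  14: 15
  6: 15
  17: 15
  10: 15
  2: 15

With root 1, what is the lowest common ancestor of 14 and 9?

15

Path 14→root: 14 15 1; path 9→root: 9 11 15 1.
First common node: 15.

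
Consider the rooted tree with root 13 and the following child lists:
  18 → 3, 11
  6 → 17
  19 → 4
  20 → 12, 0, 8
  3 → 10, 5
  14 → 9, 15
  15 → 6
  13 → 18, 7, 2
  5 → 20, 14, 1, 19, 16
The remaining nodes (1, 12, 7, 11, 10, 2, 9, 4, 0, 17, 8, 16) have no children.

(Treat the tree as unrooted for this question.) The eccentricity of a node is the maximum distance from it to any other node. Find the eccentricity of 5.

The node farthest from 5 is 17 (2, 7 also at distance 4), via 5 – 14 – 15 – 6 – 17 — 4 edges.

4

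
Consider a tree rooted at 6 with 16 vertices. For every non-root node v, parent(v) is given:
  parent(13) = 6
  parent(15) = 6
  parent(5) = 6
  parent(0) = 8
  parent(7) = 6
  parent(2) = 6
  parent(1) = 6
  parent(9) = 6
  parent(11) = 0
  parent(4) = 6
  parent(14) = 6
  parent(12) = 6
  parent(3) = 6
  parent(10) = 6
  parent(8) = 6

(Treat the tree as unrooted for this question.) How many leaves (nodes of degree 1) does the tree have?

Degree-1 nodes: 1, 2, 3, 4, 5, 7, 9, 10, 11, 12, 13, 14, 15 — 13 of them.

13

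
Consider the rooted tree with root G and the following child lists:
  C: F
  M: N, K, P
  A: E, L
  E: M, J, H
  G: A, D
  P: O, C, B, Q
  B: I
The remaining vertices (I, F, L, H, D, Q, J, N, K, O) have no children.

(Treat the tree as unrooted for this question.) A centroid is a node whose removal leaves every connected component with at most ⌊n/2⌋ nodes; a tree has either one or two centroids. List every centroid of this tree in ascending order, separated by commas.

M

Delete M: the remaining components have sizes 7, 7, 1, 1. Max 7 ≤ 8, so M is a centroid.
No neighbour of M does as well, so M is the unique centroid.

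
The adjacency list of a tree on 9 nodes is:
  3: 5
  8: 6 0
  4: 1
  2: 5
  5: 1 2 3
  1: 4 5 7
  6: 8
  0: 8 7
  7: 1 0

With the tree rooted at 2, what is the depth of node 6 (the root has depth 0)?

6

Climbing from 6 to the root: 6 → 8 → 0 → 7 → 1 → 5 → 2. That's 6 steps.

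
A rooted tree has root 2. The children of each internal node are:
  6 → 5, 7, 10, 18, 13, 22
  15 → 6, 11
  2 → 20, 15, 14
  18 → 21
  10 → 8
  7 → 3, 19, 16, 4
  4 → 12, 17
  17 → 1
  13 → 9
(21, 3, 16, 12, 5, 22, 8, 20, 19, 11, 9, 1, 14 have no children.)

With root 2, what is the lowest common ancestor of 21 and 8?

6

21's ancestor chain is 21, 18, 6, 15, 2 and 8's is 8, 10, 6, 15, 2; they first meet at 6.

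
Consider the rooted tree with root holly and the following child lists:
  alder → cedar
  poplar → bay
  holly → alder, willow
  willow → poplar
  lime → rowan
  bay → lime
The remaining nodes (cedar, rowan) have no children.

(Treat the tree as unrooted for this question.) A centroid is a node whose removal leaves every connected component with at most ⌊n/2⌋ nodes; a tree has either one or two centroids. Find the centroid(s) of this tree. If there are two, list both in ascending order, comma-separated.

If poplar is removed the pieces have sizes 4, 3, all ≤ ⌊8/2⌋ = 4.
Its neighbour willow also leaves a largest component of size 4, so both are centroids.

poplar, willow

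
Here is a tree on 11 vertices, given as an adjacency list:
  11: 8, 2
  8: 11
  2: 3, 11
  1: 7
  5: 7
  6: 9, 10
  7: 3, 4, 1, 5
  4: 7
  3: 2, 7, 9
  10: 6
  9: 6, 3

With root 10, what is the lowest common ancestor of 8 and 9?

9

Ancestors of 8 (toward the root): 8, 11, 2, 3, 9, 6, 10.
Ancestors of 9: 9, 6, 10.
The deepest node appearing in both lists is 9.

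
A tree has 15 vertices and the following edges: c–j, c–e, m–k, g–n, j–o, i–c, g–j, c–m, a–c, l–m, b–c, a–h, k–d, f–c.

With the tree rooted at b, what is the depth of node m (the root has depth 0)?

b → c → m — 2 edges.

2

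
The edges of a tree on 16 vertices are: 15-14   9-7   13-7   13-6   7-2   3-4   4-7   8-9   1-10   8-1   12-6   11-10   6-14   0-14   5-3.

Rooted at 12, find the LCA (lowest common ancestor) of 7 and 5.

Path 7→root: 7 13 6 12; path 5→root: 5 3 4 7 13 6 12.
First common node: 7.

7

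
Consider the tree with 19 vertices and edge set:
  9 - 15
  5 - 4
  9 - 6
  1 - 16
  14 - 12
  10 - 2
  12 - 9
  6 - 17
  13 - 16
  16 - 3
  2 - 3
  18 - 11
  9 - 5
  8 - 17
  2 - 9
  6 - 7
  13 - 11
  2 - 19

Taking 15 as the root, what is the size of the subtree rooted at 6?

6's subtree: {6, 17, 7, 8}, size 4.

4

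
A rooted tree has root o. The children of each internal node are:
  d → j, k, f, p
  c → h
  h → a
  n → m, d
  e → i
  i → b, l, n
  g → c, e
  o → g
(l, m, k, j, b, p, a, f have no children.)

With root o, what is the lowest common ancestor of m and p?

Ancestors of m (toward the root): m, n, i, e, g, o.
Ancestors of p: p, d, n, i, e, g, o.
The deepest node appearing in both lists is n.

n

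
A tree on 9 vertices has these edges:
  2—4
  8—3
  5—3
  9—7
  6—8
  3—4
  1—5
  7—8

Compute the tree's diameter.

Starting from 2, a farthest node is 9 at distance 5.
One longest path: 2 – 4 – 3 – 8 – 7 – 9.
So the diameter is 5.

5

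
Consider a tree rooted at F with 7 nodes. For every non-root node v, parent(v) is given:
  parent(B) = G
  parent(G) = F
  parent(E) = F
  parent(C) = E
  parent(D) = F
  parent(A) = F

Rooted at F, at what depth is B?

2

Path from F to B: F → G → B, which has 2 edges.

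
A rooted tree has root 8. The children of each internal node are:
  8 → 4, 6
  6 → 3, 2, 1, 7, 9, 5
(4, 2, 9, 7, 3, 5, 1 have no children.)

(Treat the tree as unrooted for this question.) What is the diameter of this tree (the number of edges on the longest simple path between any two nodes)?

3

BFS from 4 reaches 7 last, at distance 3; BFS from 7 confirms no node is farther.
Path: 4-8-6-7.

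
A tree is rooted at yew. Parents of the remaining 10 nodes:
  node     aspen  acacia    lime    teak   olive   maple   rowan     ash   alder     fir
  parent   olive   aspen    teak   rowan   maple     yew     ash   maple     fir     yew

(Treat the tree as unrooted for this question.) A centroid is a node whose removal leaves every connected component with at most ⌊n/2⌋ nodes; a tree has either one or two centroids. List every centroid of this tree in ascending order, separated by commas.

maple

Removing maple splits the tree into components of sizes 4, 3, 3; the largest is 4 ≤ ⌊11/2⌋ = 5.
No neighbour of maple does as well, so maple is the unique centroid.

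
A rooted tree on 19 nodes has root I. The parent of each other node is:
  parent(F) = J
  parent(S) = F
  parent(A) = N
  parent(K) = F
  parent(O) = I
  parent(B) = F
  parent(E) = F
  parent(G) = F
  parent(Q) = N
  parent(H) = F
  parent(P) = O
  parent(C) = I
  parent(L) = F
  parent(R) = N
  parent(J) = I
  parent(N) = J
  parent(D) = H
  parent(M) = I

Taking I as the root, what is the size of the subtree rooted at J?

Descendants of J (including itself): J, F, N, G, K, B, H, S, L, E, A, R, Q, D. That's 14.

14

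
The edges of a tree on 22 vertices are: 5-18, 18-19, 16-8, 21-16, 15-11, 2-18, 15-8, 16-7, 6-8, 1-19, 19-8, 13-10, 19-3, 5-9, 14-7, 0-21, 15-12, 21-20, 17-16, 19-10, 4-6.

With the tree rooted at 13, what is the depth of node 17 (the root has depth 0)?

5

Path from 13 to 17: 13 → 10 → 19 → 8 → 16 → 17, which has 5 edges.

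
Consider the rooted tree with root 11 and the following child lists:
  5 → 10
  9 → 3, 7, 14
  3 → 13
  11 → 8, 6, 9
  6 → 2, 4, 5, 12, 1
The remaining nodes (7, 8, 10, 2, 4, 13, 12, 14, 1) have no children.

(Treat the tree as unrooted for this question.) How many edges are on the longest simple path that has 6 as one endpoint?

4

A farthest node from 6 is 13.
The path 6 – 11 – 9 – 3 – 13 has 4 edges.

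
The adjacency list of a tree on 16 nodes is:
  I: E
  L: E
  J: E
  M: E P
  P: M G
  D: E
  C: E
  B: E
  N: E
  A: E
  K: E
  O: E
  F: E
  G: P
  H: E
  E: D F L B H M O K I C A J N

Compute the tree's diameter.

BFS from G reaches F last, at distance 4; BFS from F confirms no node is farther.
Path: G–P–M–E–F.

4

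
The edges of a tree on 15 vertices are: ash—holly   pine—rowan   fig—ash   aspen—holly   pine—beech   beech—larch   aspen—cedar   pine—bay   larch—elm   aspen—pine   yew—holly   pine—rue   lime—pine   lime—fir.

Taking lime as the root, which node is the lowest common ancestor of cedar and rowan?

Path cedar→root: cedar aspen pine lime; path rowan→root: rowan pine lime.
First common node: pine.

pine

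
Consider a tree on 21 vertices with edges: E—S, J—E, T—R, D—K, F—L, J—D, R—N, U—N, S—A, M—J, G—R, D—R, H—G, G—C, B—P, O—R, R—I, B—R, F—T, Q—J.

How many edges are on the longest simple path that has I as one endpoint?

6

The node farthest from I is A, via I-R-D-J-E-S-A — 6 edges.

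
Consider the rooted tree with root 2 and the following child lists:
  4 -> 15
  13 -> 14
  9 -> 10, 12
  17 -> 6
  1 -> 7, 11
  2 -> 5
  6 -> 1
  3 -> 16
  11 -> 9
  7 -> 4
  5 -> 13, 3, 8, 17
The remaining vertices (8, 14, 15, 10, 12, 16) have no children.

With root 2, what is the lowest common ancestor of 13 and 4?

13's ancestor chain is 13, 5, 2 and 4's is 4, 7, 1, 6, 17, 5, 2; they first meet at 5.

5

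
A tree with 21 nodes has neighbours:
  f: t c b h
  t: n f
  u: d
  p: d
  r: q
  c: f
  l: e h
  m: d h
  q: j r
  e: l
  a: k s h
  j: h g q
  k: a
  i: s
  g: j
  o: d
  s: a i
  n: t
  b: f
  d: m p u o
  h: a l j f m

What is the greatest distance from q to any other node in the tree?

A farthest node from q is n (o, p, i, u also at distance 5).
The path q-j-h-f-t-n has 5 edges.

5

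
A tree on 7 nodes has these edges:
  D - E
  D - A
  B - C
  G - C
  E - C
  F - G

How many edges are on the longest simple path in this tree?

Starting from A, a farthest node is F at distance 5.
One longest path: A-D-E-C-G-F.
So the diameter is 5.

5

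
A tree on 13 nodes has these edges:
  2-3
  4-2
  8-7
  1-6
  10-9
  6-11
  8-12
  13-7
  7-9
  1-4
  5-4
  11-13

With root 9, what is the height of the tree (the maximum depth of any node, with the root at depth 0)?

8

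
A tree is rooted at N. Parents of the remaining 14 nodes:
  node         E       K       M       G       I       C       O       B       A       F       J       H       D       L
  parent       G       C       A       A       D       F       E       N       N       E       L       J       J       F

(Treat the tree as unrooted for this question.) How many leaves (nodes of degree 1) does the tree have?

6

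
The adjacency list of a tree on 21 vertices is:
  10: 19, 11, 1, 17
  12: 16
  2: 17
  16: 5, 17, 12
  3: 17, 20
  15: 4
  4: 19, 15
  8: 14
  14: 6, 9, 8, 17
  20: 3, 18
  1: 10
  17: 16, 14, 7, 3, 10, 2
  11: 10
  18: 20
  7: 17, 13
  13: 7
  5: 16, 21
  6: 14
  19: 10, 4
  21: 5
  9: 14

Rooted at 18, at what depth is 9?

18 – 20 – 3 – 17 – 14 – 9 — 5 edges.

5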